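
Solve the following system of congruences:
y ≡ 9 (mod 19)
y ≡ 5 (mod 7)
47

Using the Chinese Remainder Theorem:
M = product of moduli = 133
For equation 1: M_1 = 7, 7 ≡ 7 (mod 19), inverse of 7 mod 19 is 11 (check: 7 × 11 = 77 ≡ 1 (mod 19))
For equation 2: M_2 = 19, 19 ≡ 5 (mod 7), inverse of 19 mod 7 is 3 (check: 5 × 3 = 15 ≡ 1 (mod 7))
Combine: y ≡ Σ r_i×M_i×(M_i⁻¹ mod m_i) = 9×7×11 + 5×19×3 = 693 + 285 = 978
978 mod 133 = 47
y ≡ 47 (mod 133)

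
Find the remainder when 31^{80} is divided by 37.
By Fermat: 31^{36} ≡ 1 (mod 37). 80 = 2×36 + 8. So 31^{80} ≡ 31^{8} ≡ 1 (mod 37)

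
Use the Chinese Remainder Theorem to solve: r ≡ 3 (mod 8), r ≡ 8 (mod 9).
M = 8 × 9 = 72. M₁ = 9, y₁ ≡ 1 (mod 8). M₂ = 8, y₂ ≡ 8 (mod 9). r = 3×9×1 + 8×8×8 ≡ 35 (mod 72)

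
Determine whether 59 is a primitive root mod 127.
p - 1 = 126 has prime divisors 2, 3, 7. Check 59^(126/q) mod 127 for each: 59^(126/2) = 59^63 ≡ 126, 59^(126/3) = 59^42 ≡ 19, 59^(126/7) = 59^18 ≡ 1 (mod 127). Since 59^18 ≡ 1 (mod 127), the order of 59 divides 18 (in fact the order is 18) ≠ 126, so it is not a primitive root.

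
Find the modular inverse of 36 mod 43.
36^(-1) ≡ 6 (mod 43). Verification: 36 × 6 = 216 ≡ 1 (mod 43)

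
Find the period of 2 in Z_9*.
Powers of 2 mod 9: 2^1≡2, 2^2≡4, 2^3≡8, 2^4≡7, 2^5≡5, 2^6≡1. Order = 6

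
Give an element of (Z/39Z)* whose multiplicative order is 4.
5 has order 4 mod 39 since 5^{4} ≡ 1 (mod 39) and no smaller power works.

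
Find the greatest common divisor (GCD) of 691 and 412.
1

Using the Euclidean algorithm:
691 = 1 × 412 + 279
412 = 1 × 279 + 133
279 = 2 × 133 + 13
133 = 10 × 13 + 3
13 = 4 × 3 + 1
3 = 3 × 1 + 0

GCD(691, 412) = 1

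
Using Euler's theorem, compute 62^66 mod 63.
By Euler: 62^{36} ≡ 1 (mod 63) since gcd(62, 63) = 1. 66 = 1×36 + 30. So 62^{66} ≡ 62^{30} ≡ 1 (mod 63)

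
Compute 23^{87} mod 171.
125

Using successive squaring:
Binary expansion of 87: 1010111
Powers of 23 mod 171 (each is the square of the previous):
  23^1 ≡ 23 (mod 171)
  23^2 ≡ 23² = 529 ≡ 16 (mod 171)
  23^4 ≡ 16² = 256 ≡ 85 (mod 171)
  23^8 ≡ 85² = 7225 ≡ 43 (mod 171)
  23^16 ≡ 43² = 1849 ≡ 139 (mod 171)
  23^32 ≡ 139² = 19321 ≡ 169 (mod 171)
  23^64 ≡ 169² = 28561 ≡ 4 (mod 171)
87 = 64 + 16 + 4 + 2 + 1, so 23^87 = 23^64 × 23^16 × 23^4 × 23^2 × 23^1 ≡ 4 × 139 × 85 × 16 × 23 (mod 171)
Multiplying step by step:
  4 × 139 = 556 ≡ 43 (mod 171)
  43 × 85 = 3655 ≡ 64 (mod 171)
  64 × 16 = 1024 ≡ 169 (mod 171)
  169 × 23 = 3887 ≡ 125 (mod 171)
Result: 23^87 ≡ 125 (mod 171)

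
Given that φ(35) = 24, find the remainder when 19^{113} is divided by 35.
By Euler: 19^{24} ≡ 1 (mod 35) since gcd(19, 35) = 1. 113 = 4×24 + 17. So 19^{113} ≡ 19^{17} ≡ 24 (mod 35)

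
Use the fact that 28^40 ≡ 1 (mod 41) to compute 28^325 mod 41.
By Fermat: 28^{40} ≡ 1 (mod 41). 325 = 8×40 + 5. So 28^{325} ≡ 28^{5} ≡ 3 (mod 41)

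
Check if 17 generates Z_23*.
p - 1 = 22 has prime divisors 2, 11. Check 17^(22/q) mod 23 for each: 17^(22/2) = 17^11 ≡ 22, 17^(22/11) = 17^2 ≡ 13 (mod 23). None of these is 1, so 17 has order 22 = φ(23), so it is a primitive root mod 23.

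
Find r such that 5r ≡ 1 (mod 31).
5^(-1) ≡ 25 (mod 31). Verification: 5 × 25 = 125 ≡ 1 (mod 31)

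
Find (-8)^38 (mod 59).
Using repeated squaring. (-8) ≡ 51 (mod 59). 38 = 32 + 4 + 2 (binary 100110). Repeated squaring mod 59: 51^1 ≡ 51; 51^2 ≡ 51² = 2601 ≡ 5; 51^4 ≡ 5² = 25 ≡ 25; 51^8 ≡ 25² = 625 ≡ 35; 51^16 ≡ 35² = 1225 ≡ 45; 51^32 ≡ 45² = 2025 ≡ 19. Multiply: (-8)^38 ≡ 51^32 × 51^4 × 51^2 ≡ 19 × 25 × 5 (mod 59): 19 × 25 = 475 ≡ 3; 3 × 5 = 15 ≡ 15. So (-8)^38 ≡ 15 (mod 59).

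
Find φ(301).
252

Prime factorization: 301 = 7 × 43
Using the formula φ(n) = n × Π(1 - 1/p) for each prime factor p:
φ(301) = 301 × (1 - 1/7) × (1 - 1/43)
φ(301) = 252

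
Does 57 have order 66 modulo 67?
p - 1 = 66 has prime divisors 2, 3, 11. Check 57^(66/q) mod 67 for each: 57^(66/2) = 57^33 ≡ 66, 57^(66/3) = 57^22 ≡ 37, 57^(66/11) = 57^6 ≡ 25 (mod 67). None of these is 1, so 57 has order 66 = φ(67), so it is a primitive root mod 67.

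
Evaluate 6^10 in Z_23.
10 = 8 + 2 (binary 1010). Repeated squaring mod 23: 6^1 ≡ 6; 6^2 ≡ 6² = 36 ≡ 13; 6^4 ≡ 13² = 169 ≡ 8; 6^8 ≡ 8² = 64 ≡ 18. Multiply: 6^10 = 6^8 × 6^2 ≡ 18 × 13 (mod 23): 18 × 13 = 234 ≡ 4. So 6^10 ≡ 4 (mod 23).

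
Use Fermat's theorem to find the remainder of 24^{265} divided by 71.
20

By Fermat's Little Theorem, a^(p-1) ≡ 1 (mod p) for prime p and gcd(a, p) = 1
Here p = 71, so 24^70 ≡ 1 (mod 71)
We can reduce the exponent: 265 mod 70 = 55
So 24^265 ≡ 24^55 (mod 71)
Computing: 24^55 mod 71 = 20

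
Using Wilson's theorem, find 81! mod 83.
(82)! = (81)! × (82) ≡ -1 (mod 83). So (81)! ≡ -1 × (82)^(-1) ≡ (-1)×(-1) = 1 (mod 83)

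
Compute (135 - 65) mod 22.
4

(135 - 65) = 70
70 mod 22 = 4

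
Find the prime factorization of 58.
2 × 29

Divide by primes starting from smallest:
58 ÷ 2 = 29
29 ÷ 29 = 1

58 = 2 × 29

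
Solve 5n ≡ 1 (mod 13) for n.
8

Using Extended Euclidean Algorithm:
gcd(5, 13) = 1
Bezout coefficients: 5 × -5 + 13 × 2 = 1
So 5 × -5 ≡ 1 (mod 13)
The inverse is -5 mod 13 = 8
Verification: 5 × 8 = 40 = 3 × 13 + 1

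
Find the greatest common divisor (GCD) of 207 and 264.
3

Using the Euclidean algorithm:
207 = 0 × 264 + 207
264 = 1 × 207 + 57
207 = 3 × 57 + 36
57 = 1 × 36 + 21
36 = 1 × 21 + 15
21 = 1 × 15 + 6
15 = 2 × 6 + 3
6 = 2 × 3 + 0

GCD(207, 264) = 3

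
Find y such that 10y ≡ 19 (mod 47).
16

Since gcd(10, 47) = 1 divides 19, a solution exists.
Multiply both sides by the inverse of 10 mod 47:
  10^(-1) mod 47 = 33
  x ≡ 33 × 19 ≡ 627 ≡ 16 (mod 47)
Verification: 10 × 16 = 160 = 3 × 47 + 19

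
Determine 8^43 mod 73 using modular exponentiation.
Using repeated squaring. 43 = 32 + 8 + 2 + 1 (binary 101011). Repeated squaring mod 73: 8^1 ≡ 8; 8^2 ≡ 8² = 64 ≡ 64; 8^4 ≡ 64² = 4096 ≡ 8; 8^8 ≡ 8² = 64 ≡ 64; 8^16 ≡ 64² = 4096 ≡ 8; 8^32 ≡ 8² = 64 ≡ 64. Multiply: 8^43 = 8^32 × 8^8 × 8^2 × 8^1 ≡ 64 × 64 × 64 × 8 (mod 73): 64 × 64 = 4096 ≡ 8; 8 × 64 = 512 ≡ 1; 1 × 8 = 8 ≡ 8. So 8^43 ≡ 8 (mod 73).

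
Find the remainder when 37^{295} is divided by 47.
By Fermat: 37^{46} ≡ 1 (mod 47). 295 = 6×46 + 19. So 37^{295} ≡ 37^{19} ≡ 17 (mod 47)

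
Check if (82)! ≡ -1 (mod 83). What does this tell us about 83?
(82)! mod 83 = 82. Since this equals -1 (mod 83), Wilson confirms 83 is prime.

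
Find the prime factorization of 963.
3^2 × 107

Divide by primes starting from smallest:
963 ÷ 3 = 321
321 ÷ 3 = 107
107 ÷ 107 = 1

963 = 3^2 × 107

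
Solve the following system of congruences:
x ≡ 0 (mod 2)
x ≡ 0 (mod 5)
0

Using the Chinese Remainder Theorem:
M = product of moduli = 10
For equation 1: M_1 = 5, 5 ≡ 1 (mod 2), inverse of 5 mod 2 is 1 (check: 1 × 1 = 1 ≡ 1 (mod 2))
For equation 2: M_2 = 2, 2 ≡ 2 (mod 5), inverse of 2 mod 5 is 3 (check: 2 × 3 = 6 ≡ 1 (mod 5))
Combine: x ≡ Σ r_i×M_i×(M_i⁻¹ mod m_i) = 0×5×1 + 0×2×3 = 0 + 0 = 0
0 mod 10 = 0
x ≡ 0 (mod 10)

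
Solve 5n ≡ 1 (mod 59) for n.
5^(-1) ≡ 12 (mod 59). Verification: 5 × 12 = 60 ≡ 1 (mod 59)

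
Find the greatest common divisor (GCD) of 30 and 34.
2

Using the Euclidean algorithm:
30 = 0 × 34 + 30
34 = 1 × 30 + 4
30 = 7 × 4 + 2
4 = 2 × 2 + 0

GCD(30, 34) = 2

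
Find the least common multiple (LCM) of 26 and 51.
1326

First find GCD(26, 51) using the Euclidean algorithm:
26 = 0 × 51 + 26
51 = 1 × 26 + 25
26 = 1 × 25 + 1
25 = 25 × 1 + 0
GCD(26, 51) = 1

LCM formula: LCM(a, b) = (a × b) / GCD(a, b)
LCM(26, 51) = (26 × 51) / 1
LCM(26, 51) = 1326 / 1
LCM(26, 51) = 1326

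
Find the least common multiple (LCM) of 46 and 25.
1150

First find GCD(46, 25) using the Euclidean algorithm:
46 = 1 × 25 + 21
25 = 1 × 21 + 4
21 = 5 × 4 + 1
4 = 4 × 1 + 0
GCD(46, 25) = 1

LCM formula: LCM(a, b) = (a × b) / GCD(a, b)
LCM(46, 25) = (46 × 25) / 1
LCM(46, 25) = 1150 / 1
LCM(46, 25) = 1150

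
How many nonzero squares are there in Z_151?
For prime 151, there are (p-1)/2 = (151-1)/2 = 75 quadratic residues (excluding 0).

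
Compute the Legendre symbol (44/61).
(44/61) = 44^{30} mod 61 = -1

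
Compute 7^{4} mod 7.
0

Using successive squaring:
Binary expansion of 4: 100
Powers of 7 mod 7 (each is the square of the previous):
  7^1 ≡ 0 (mod 7)
  7^2 ≡ 0² = 0 ≡ 0 (mod 7)
  7^4 ≡ 0² = 0 ≡ 0 (mod 7)
4 is a power of 2, so 7^4 is the last square: ≡ 0 (mod 7)
Result: 7^4 ≡ 0 (mod 7)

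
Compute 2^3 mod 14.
3 = 2 + 1 (binary 11). Repeated squaring mod 14: 2^1 ≡ 2; 2^2 ≡ 2² = 4 ≡ 4. Multiply: 2^3 = 2^2 × 2^1 ≡ 4 × 2 (mod 14): 4 × 2 = 8 ≡ 8. So 2^3 ≡ 8 (mod 14).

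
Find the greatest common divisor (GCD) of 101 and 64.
1

Using the Euclidean algorithm:
101 = 1 × 64 + 37
64 = 1 × 37 + 27
37 = 1 × 27 + 10
27 = 2 × 10 + 7
10 = 1 × 7 + 3
7 = 2 × 3 + 1
3 = 3 × 1 + 0

GCD(101, 64) = 1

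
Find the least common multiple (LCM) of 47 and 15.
705

First find GCD(47, 15) using the Euclidean algorithm:
47 = 3 × 15 + 2
15 = 7 × 2 + 1
2 = 2 × 1 + 0
GCD(47, 15) = 1

LCM formula: LCM(a, b) = (a × b) / GCD(a, b)
LCM(47, 15) = (47 × 15) / 1
LCM(47, 15) = 705 / 1
LCM(47, 15) = 705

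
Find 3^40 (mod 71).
Using repeated squaring. 40 = 32 + 8 (binary 101000). Repeated squaring mod 71: 3^1 ≡ 3; 3^2 ≡ 3² = 9 ≡ 9; 3^4 ≡ 9² = 81 ≡ 10; 3^8 ≡ 10² = 100 ≡ 29; 3^16 ≡ 29² = 841 ≡ 60; 3^32 ≡ 60² = 3600 ≡ 50. Multiply: 3^40 = 3^32 × 3^8 ≡ 50 × 29 (mod 71): 50 × 29 = 1450 ≡ 30. So 3^40 ≡ 30 (mod 71).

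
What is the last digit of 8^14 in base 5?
Using Fermat: 8^{4} ≡ 1 (mod 5). 14 ≡ 2 (mod 4). So 8^{14} ≡ 8^{2} ≡ 4 (mod 5)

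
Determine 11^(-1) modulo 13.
11^(-1) ≡ 6 (mod 13). Verification: 11 × 6 = 66 ≡ 1 (mod 13)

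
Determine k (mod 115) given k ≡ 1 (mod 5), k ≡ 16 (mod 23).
16

Using the Chinese Remainder Theorem:
M = product of moduli = 115
For equation 1: M_1 = 23, 23 ≡ 3 (mod 5), inverse of 23 mod 5 is 2 (check: 3 × 2 = 6 ≡ 1 (mod 5))
For equation 2: M_2 = 5, 5 ≡ 5 (mod 23), inverse of 5 mod 23 is 14 (check: 5 × 14 = 70 ≡ 1 (mod 23))
Combine: k ≡ Σ r_i×M_i×(M_i⁻¹ mod m_i) = 1×23×2 + 16×5×14 = 46 + 1120 = 1166
1166 mod 115 = 16
k ≡ 16 (mod 115)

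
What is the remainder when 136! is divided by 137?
By Wilson's theorem, (136)! ≡ -1 ≡ 136 (mod 137)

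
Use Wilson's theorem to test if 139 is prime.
(138)! mod 139 = 138. Since 138 ≡ -1 (mod 139), 139 is prime.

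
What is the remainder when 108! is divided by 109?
By Wilson's theorem, (108)! ≡ -1 ≡ 108 (mod 109)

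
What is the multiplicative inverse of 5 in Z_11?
5^(-1) ≡ 9 (mod 11). Verification: 5 × 9 = 45 ≡ 1 (mod 11)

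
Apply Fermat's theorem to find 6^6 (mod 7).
By Fermat's Little Theorem, 6^{6} ≡ 1 (mod 7) since 7 is prime and gcd(6, 7) = 1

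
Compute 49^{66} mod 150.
1

Using successive squaring:
Binary expansion of 66: 1000010
Powers of 49 mod 150 (each is the square of the previous):
  49^1 ≡ 49 (mod 150)
  49^2 ≡ 49² = 2401 ≡ 1 (mod 150)
  49^4 ≡ 1² = 1 ≡ 1 (mod 150)
  49^8 ≡ 1² = 1 ≡ 1 (mod 150)
  49^16 ≡ 1² = 1 ≡ 1 (mod 150)
  49^32 ≡ 1² = 1 ≡ 1 (mod 150)
  49^64 ≡ 1² = 1 ≡ 1 (mod 150)
66 = 64 + 2, so 49^66 = 49^64 × 49^2 ≡ 1 × 1 (mod 150)
Multiplying step by step:
  1 × 1 = 1 ≡ 1 (mod 150)
Result: 49^66 ≡ 1 (mod 150)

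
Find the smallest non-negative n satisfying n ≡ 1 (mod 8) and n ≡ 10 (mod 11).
M = 8 × 11 = 88. M₁ = 11, y₁ ≡ 3 (mod 8). M₂ = 8, y₂ ≡ 7 (mod 11). n = 1×11×3 + 10×8×7 ≡ 65 (mod 88)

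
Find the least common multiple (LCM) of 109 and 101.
11009

First find GCD(109, 101) using the Euclidean algorithm:
109 = 1 × 101 + 8
101 = 12 × 8 + 5
8 = 1 × 5 + 3
5 = 1 × 3 + 2
3 = 1 × 2 + 1
2 = 2 × 1 + 0
GCD(109, 101) = 1

LCM formula: LCM(a, b) = (a × b) / GCD(a, b)
LCM(109, 101) = (109 × 101) / 1
LCM(109, 101) = 11009 / 1
LCM(109, 101) = 11009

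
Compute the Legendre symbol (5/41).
(5/41) = 5^{20} mod 41 = 1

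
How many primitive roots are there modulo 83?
40

The number of primitive roots modulo p is φ(p-1) = φ(82)
φ(82) = 40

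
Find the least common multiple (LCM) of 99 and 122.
12078

First find GCD(99, 122) using the Euclidean algorithm:
99 = 0 × 122 + 99
122 = 1 × 99 + 23
99 = 4 × 23 + 7
23 = 3 × 7 + 2
7 = 3 × 2 + 1
2 = 2 × 1 + 0
GCD(99, 122) = 1

LCM formula: LCM(a, b) = (a × b) / GCD(a, b)
LCM(99, 122) = (99 × 122) / 1
LCM(99, 122) = 12078 / 1
LCM(99, 122) = 12078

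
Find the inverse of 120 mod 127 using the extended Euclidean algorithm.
Extended GCD: 120(18) + 127(-17) = 1. So 120^(-1) ≡ 18 ≡ 18 (mod 127). Verify: 120 × 18 = 2160 ≡ 1 (mod 127)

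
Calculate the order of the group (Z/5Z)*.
4

Prime factorization: 5 = 5
Using the formula φ(n) = n × Π(1 - 1/p) for each prime factor p:
φ(5) = 5 × (1 - 1/5)
φ(5) = 4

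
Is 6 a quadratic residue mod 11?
By Euler's criterion: 6^{5} ≡ 10 (mod 11). Since this equals -1 (≡ 10), 6 is not a QR.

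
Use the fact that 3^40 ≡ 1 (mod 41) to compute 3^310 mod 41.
By Fermat: 3^{40} ≡ 1 (mod 41). 310 ≡ 30 (mod 40). So 3^{310} ≡ 3^{30} ≡ 32 (mod 41)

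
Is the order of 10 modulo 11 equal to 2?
Yes, ord_11(10) = 2.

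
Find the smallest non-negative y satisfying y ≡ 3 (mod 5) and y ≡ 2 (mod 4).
M = 5 × 4 = 20. M₁ = 4, y₁ ≡ 4 (mod 5). M₂ = 5, y₂ ≡ 1 (mod 4). y = 3×4×4 + 2×5×1 ≡ 18 (mod 20)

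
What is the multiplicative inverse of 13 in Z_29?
9

Using Extended Euclidean Algorithm:
gcd(13, 29) = 1
Bezout coefficients: 13 × 9 + 29 × -4 = 1
So 13 × 9 ≡ 1 (mod 29)
The inverse is 9 mod 29 = 9
Verification: 13 × 9 = 117 = 4 × 29 + 1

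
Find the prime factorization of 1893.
3 × 631

Divide by primes starting from smallest:
1893 ÷ 3 = 631
631 ÷ 631 = 1

1893 = 3 × 631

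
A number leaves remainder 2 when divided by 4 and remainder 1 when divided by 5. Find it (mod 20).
M = 4 × 5 = 20. M₁ = 5, y₁ ≡ 1 (mod 4). M₂ = 4, y₂ ≡ 4 (mod 5). t = 2×5×1 + 1×4×4 ≡ 6 (mod 20)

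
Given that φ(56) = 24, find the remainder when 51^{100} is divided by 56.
By Euler: 51^{24} ≡ 1 (mod 56) since gcd(51, 56) = 1. 100 = 4×24 + 4. So 51^{100} ≡ 51^{4} ≡ 9 (mod 56)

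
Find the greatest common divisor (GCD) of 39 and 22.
1

Using the Euclidean algorithm:
39 = 1 × 22 + 17
22 = 1 × 17 + 5
17 = 3 × 5 + 2
5 = 2 × 2 + 1
2 = 2 × 1 + 0

GCD(39, 22) = 1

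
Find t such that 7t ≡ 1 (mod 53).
7^(-1) ≡ 38 (mod 53). Verification: 7 × 38 = 266 ≡ 1 (mod 53)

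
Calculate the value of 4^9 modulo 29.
9 = 8 + 1 (binary 1001). Repeated squaring mod 29: 4^1 ≡ 4; 4^2 ≡ 4² = 16 ≡ 16; 4^4 ≡ 16² = 256 ≡ 24; 4^8 ≡ 24² = 576 ≡ 25. Multiply: 4^9 = 4^8 × 4^1 ≡ 25 × 4 (mod 29): 25 × 4 = 100 ≡ 13. So 4^9 ≡ 13 (mod 29).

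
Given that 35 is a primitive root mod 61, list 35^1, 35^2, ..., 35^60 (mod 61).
g^1, g^2, ..., g^{60} mod 61: {35, 5, 53, 25, 21, 3, 44, 15, 37, 14, 2, 9, 10, 45, 50, 42, 6, 27, 30, 13, 28, 4, 18, 20, 29, 39, 23, 12, 54, 60, 26, 56, 8, 36, 40, 58, 17, 46, 24, 47, 59, 52, 51, 16, 11, 19, 55, 34, 31, 48, 33, 57, 43, 41, 32, 22, 38, 49, 7, 1}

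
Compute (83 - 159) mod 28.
8

(83 - 159) = -76
-76 mod 28 = 8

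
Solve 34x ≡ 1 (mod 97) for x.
20

Using Extended Euclidean Algorithm:
gcd(34, 97) = 1
Bezout coefficients: 34 × 20 + 97 × -7 = 1
So 34 × 20 ≡ 1 (mod 97)
The inverse is 20 mod 97 = 20
Verification: 34 × 20 = 680 = 7 × 97 + 1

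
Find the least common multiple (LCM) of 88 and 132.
264

First find GCD(88, 132) using the Euclidean algorithm:
88 = 0 × 132 + 88
132 = 1 × 88 + 44
88 = 2 × 44 + 0
GCD(88, 132) = 44

LCM formula: LCM(a, b) = (a × b) / GCD(a, b)
LCM(88, 132) = (88 × 132) / 44
LCM(88, 132) = 11616 / 44
LCM(88, 132) = 264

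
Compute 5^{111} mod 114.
11

Using successive squaring:
Binary expansion of 111: 1101111
Powers of 5 mod 114 (each is the square of the previous):
  5^1 ≡ 5 (mod 114)
  5^2 ≡ 5² = 25 ≡ 25 (mod 114)
  5^4 ≡ 25² = 625 ≡ 55 (mod 114)
  5^8 ≡ 55² = 3025 ≡ 61 (mod 114)
  5^16 ≡ 61² = 3721 ≡ 73 (mod 114)
  5^32 ≡ 73² = 5329 ≡ 85 (mod 114)
  5^64 ≡ 85² = 7225 ≡ 43 (mod 114)
111 = 64 + 32 + 8 + 4 + 2 + 1, so 5^111 = 5^64 × 5^32 × 5^8 × 5^4 × 5^2 × 5^1 ≡ 43 × 85 × 61 × 55 × 25 × 5 (mod 114)
Multiplying step by step:
  43 × 85 = 3655 ≡ 7 (mod 114)
  7 × 61 = 427 ≡ 85 (mod 114)
  85 × 55 = 4675 ≡ 1 (mod 114)
  1 × 25 = 25 ≡ 25 (mod 114)
  25 × 5 = 125 ≡ 11 (mod 114)
Result: 5^111 ≡ 11 (mod 114)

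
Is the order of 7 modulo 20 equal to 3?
No, the actual order is 4, not 3.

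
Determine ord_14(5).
Powers of 5 mod 14: 5^1≡5, 5^2≡11, 5^3≡13, 5^4≡9, 5^5≡3, 5^6≡1. Order = 6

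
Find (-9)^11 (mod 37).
Using repeated squaring. (-9) ≡ 28 (mod 37). 11 = 8 + 2 + 1 (binary 1011). Repeated squaring mod 37: 28^1 ≡ 28; 28^2 ≡ 28² = 784 ≡ 7; 28^4 ≡ 7² = 49 ≡ 12; 28^8 ≡ 12² = 144 ≡ 33. Multiply: (-9)^11 ≡ 28^8 × 28^2 × 28^1 ≡ 33 × 7 × 28 (mod 37): 33 × 7 = 231 ≡ 9; 9 × 28 = 252 ≡ 30. So (-9)^11 ≡ 30 (mod 37).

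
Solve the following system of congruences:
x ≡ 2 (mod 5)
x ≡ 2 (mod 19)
2

Using the Chinese Remainder Theorem:
M = product of moduli = 95
For equation 1: M_1 = 19, 19 ≡ 4 (mod 5), inverse of 19 mod 5 is 4 (check: 4 × 4 = 16 ≡ 1 (mod 5))
For equation 2: M_2 = 5, 5 ≡ 5 (mod 19), inverse of 5 mod 19 is 4 (check: 5 × 4 = 20 ≡ 1 (mod 19))
Combine: x ≡ Σ r_i×M_i×(M_i⁻¹ mod m_i) = 2×19×4 + 2×5×4 = 152 + 40 = 192
192 mod 95 = 2
x ≡ 2 (mod 95)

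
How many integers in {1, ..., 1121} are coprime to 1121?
1044

Prime factorization: 1121 = 19 × 59
Using the formula φ(n) = n × Π(1 - 1/p) for each prime factor p:
φ(1121) = 1121 × (1 - 1/19) × (1 - 1/59)
φ(1121) = 1044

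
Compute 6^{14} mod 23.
9

Using successive squaring:
Binary expansion of 14: 1110
Powers of 6 mod 23 (each is the square of the previous):
  6^1 ≡ 6 (mod 23)
  6^2 ≡ 6² = 36 ≡ 13 (mod 23)
  6^4 ≡ 13² = 169 ≡ 8 (mod 23)
  6^8 ≡ 8² = 64 ≡ 18 (mod 23)
14 = 8 + 4 + 2, so 6^14 = 6^8 × 6^4 × 6^2 ≡ 18 × 8 × 13 (mod 23)
Multiplying step by step:
  18 × 8 = 144 ≡ 6 (mod 23)
  6 × 13 = 78 ≡ 9 (mod 23)
Result: 6^14 ≡ 9 (mod 23)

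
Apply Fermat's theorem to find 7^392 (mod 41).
By Fermat: 7^{40} ≡ 1 (mod 41). 392 ≡ 32 (mod 40). So 7^{392} ≡ 7^{32} ≡ 10 (mod 41)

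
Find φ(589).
540

Prime factorization: 589 = 19 × 31
Using the formula φ(n) = n × Π(1 - 1/p) for each prime factor p:
φ(589) = 589 × (1 - 1/19) × (1 - 1/31)
φ(589) = 540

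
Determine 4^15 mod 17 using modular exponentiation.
Using repeated squaring. 15 = 8 + 4 + 2 + 1 (binary 1111). Repeated squaring mod 17: 4^1 ≡ 4; 4^2 ≡ 4² = 16 ≡ 16; 4^4 ≡ 16² = 256 ≡ 1; 4^8 ≡ 1² = 1 ≡ 1. Multiply: 4^15 = 4^8 × 4^4 × 4^2 × 4^1 ≡ 1 × 1 × 16 × 4 (mod 17): 1 × 1 = 1 ≡ 1; 1 × 16 = 16 ≡ 16; 16 × 4 = 64 ≡ 13. So 4^15 ≡ 13 (mod 17).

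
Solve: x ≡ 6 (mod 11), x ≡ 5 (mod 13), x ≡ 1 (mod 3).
M = 11 × 13 × 3 = 429. M₁ = 39, y₁ ≡ 2 (mod 11). M₂ = 33, y₂ ≡ 2 (mod 13). M₃ = 143, y₃ ≡ 2 (mod 3). x = 6×39×2 + 5×33×2 + 1×143×2 ≡ 226 (mod 429)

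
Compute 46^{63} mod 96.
64

Using successive squaring:
Binary expansion of 63: 111111
Powers of 46 mod 96 (each is the square of the previous):
  46^1 ≡ 46 (mod 96)
  46^2 ≡ 46² = 2116 ≡ 4 (mod 96)
  46^4 ≡ 4² = 16 ≡ 16 (mod 96)
  46^8 ≡ 16² = 256 ≡ 64 (mod 96)
  46^16 ≡ 64² = 4096 ≡ 64 (mod 96)
  46^32 ≡ 64² = 4096 ≡ 64 (mod 96)
63 = 32 + 16 + 8 + 4 + 2 + 1, so 46^63 = 46^32 × 46^16 × 46^8 × 46^4 × 46^2 × 46^1 ≡ 64 × 64 × 64 × 16 × 4 × 46 (mod 96)
Multiplying step by step:
  64 × 64 = 4096 ≡ 64 (mod 96)
  64 × 64 = 4096 ≡ 64 (mod 96)
  64 × 16 = 1024 ≡ 64 (mod 96)
  64 × 4 = 256 ≡ 64 (mod 96)
  64 × 46 = 2944 ≡ 64 (mod 96)
Result: 46^63 ≡ 64 (mod 96)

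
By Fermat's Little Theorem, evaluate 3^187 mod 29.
By Fermat: 3^{28} ≡ 1 (mod 29). 187 ≡ 19 (mod 28). So 3^{187} ≡ 3^{19} ≡ 18 (mod 29)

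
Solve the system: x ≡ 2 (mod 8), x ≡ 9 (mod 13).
M = 8 × 13 = 104. M₁ = 13, y₁ ≡ 5 (mod 8). M₂ = 8, y₂ ≡ 5 (mod 13). x = 2×13×5 + 9×8×5 ≡ 74 (mod 104)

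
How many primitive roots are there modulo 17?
8

The number of primitive roots modulo p is φ(p-1) = φ(16)
φ(16) = 8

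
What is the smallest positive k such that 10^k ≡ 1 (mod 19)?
Powers of 10 mod 19: 10^1≡10, 10^2≡5, 10^3≡12, 10^4≡6, 10^5≡3, 10^6≡11, 10^7≡15, 10^8≡17, 10^9≡18, 10^10≡9, 10^11≡14, 10^12≡7, 10^13≡13, 10^14≡16, 10^15≡8, 10^16≡4, 10^17≡2, 10^18≡1. Order = 18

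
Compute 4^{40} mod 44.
12

Using successive squaring:
Binary expansion of 40: 101000
Powers of 4 mod 44 (each is the square of the previous):
  4^1 ≡ 4 (mod 44)
  4^2 ≡ 4² = 16 ≡ 16 (mod 44)
  4^4 ≡ 16² = 256 ≡ 36 (mod 44)
  4^8 ≡ 36² = 1296 ≡ 20 (mod 44)
  4^16 ≡ 20² = 400 ≡ 4 (mod 44)
  4^32 ≡ 4² = 16 ≡ 16 (mod 44)
40 = 32 + 8, so 4^40 = 4^32 × 4^8 ≡ 16 × 20 (mod 44)
Multiplying step by step:
  16 × 20 = 320 ≡ 12 (mod 44)
Result: 4^40 ≡ 12 (mod 44)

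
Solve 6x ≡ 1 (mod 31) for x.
6^(-1) ≡ 26 (mod 31). Verification: 6 × 26 = 156 ≡ 1 (mod 31)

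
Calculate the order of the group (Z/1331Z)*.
1210

Prime factorization: 1331 = 11^3
Using the formula φ(n) = n × Π(1 - 1/p) for each prime factor p:
φ(1331) = 1331 × (1 - 1/11)
φ(1331) = 1210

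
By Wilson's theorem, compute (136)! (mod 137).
By Wilson's theorem, (136)! ≡ -1 ≡ 136 (mod 137)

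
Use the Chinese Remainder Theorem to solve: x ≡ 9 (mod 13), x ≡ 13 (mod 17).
217

Using the Chinese Remainder Theorem:
M = product of moduli = 221
For equation 1: M_1 = 17, 17 ≡ 4 (mod 13), inverse of 17 mod 13 is 10 (check: 4 × 10 = 40 ≡ 1 (mod 13))
For equation 2: M_2 = 13, 13 ≡ 13 (mod 17), inverse of 13 mod 17 is 4 (check: 13 × 4 = 52 ≡ 1 (mod 17))
Combine: x ≡ Σ r_i×M_i×(M_i⁻¹ mod m_i) = 9×17×10 + 13×13×4 = 1530 + 676 = 2206
2206 mod 221 = 217
x ≡ 217 (mod 221)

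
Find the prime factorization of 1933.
1933

Divide by primes starting from smallest:
1933 ÷ 1933 = 1

1933 = 1933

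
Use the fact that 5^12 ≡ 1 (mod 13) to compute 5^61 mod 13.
By Fermat: 5^{12} ≡ 1 (mod 13). 61 = 5×12 + 1. So 5^{61} ≡ 5^{1} ≡ 5 (mod 13)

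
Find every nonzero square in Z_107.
QRs mod 107: {1, 3, 4, 9, 10, 11, 12, 13, 14, 16, 19, 23, 25, 27, 29, 30, 33, 34, 35, 36, 37, 39, 40, 41, 42, 44, 47, 48, 49, 52, 53, 56, 57, 61, 62, 64, 69, 75, 76, 79, 81, 83, 85, 86, 87, 89, 90, 92, 99, 100, 101, 102, 105}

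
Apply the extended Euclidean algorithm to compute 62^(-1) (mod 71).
Extended GCD: 62(-8) + 71(7) = 1. So 62^(-1) ≡ 63 ≡ 63 (mod 71). Verify: 62 × 63 = 3906 ≡ 1 (mod 71)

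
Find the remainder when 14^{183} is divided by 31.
By Fermat: 14^{30} ≡ 1 (mod 31). 183 = 6×30 + 3. So 14^{183} ≡ 14^{3} ≡ 16 (mod 31)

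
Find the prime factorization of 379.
379

Divide by primes starting from smallest:
379 ÷ 379 = 1

379 = 379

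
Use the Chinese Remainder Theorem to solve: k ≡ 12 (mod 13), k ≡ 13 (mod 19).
51

Using the Chinese Remainder Theorem:
M = product of moduli = 247
For equation 1: M_1 = 19, 19 ≡ 6 (mod 13), inverse of 19 mod 13 is 11 (check: 6 × 11 = 66 ≡ 1 (mod 13))
For equation 2: M_2 = 13, 13 ≡ 13 (mod 19), inverse of 13 mod 19 is 3 (check: 13 × 3 = 39 ≡ 1 (mod 19))
Combine: k ≡ Σ r_i×M_i×(M_i⁻¹ mod m_i) = 12×19×11 + 13×13×3 = 2508 + 507 = 3015
3015 mod 247 = 51
k ≡ 51 (mod 247)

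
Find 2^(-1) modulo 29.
15

Using Extended Euclidean Algorithm:
gcd(2, 29) = 1
Bezout coefficients: 2 × -14 + 29 × 1 = 1
So 2 × -14 ≡ 1 (mod 29)
The inverse is -14 mod 29 = 15
Verification: 2 × 15 = 30 = 1 × 29 + 1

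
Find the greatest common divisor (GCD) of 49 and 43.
1

Using the Euclidean algorithm:
49 = 1 × 43 + 6
43 = 7 × 6 + 1
6 = 6 × 1 + 0

GCD(49, 43) = 1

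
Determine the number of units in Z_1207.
1120

Prime factorization: 1207 = 17 × 71
Using the formula φ(n) = n × Π(1 - 1/p) for each prime factor p:
φ(1207) = 1207 × (1 - 1/17) × (1 - 1/71)
φ(1207) = 1120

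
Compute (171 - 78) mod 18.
3

(171 - 78) = 93
93 mod 18 = 3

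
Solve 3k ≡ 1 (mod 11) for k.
4

Using Extended Euclidean Algorithm:
gcd(3, 11) = 1
Bezout coefficients: 3 × 4 + 11 × -1 = 1
So 3 × 4 ≡ 1 (mod 11)
The inverse is 4 mod 11 = 4
Verification: 3 × 4 = 12 = 1 × 11 + 1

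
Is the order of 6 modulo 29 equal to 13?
No, the actual order is 14, not 13.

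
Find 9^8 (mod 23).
8 = 8 (binary 1000). Repeated squaring mod 23: 9^1 ≡ 9; 9^2 ≡ 9² = 81 ≡ 12; 9^4 ≡ 12² = 144 ≡ 6; 9^8 ≡ 6² = 36 ≡ 13. So 9^8 ≡ 13 (mod 23).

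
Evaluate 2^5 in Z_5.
5 = 4 + 1 (binary 101). Repeated squaring mod 5: 2^1 ≡ 2; 2^2 ≡ 2² = 4 ≡ 4; 2^4 ≡ 4² = 16 ≡ 1. Multiply: 2^5 = 2^4 × 2^1 ≡ 1 × 2 (mod 5): 1 × 2 = 2 ≡ 2. So 2^5 ≡ 2 (mod 5).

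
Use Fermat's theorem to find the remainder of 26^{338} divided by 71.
37

By Fermat's Little Theorem, a^(p-1) ≡ 1 (mod p) for prime p and gcd(a, p) = 1
Here p = 71, so 26^70 ≡ 1 (mod 71)
We can reduce the exponent: 338 mod 70 = 58
So 26^338 ≡ 26^58 (mod 71)
Computing: 26^58 mod 71 = 37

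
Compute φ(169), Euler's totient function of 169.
156

Prime factorization: 169 = 13^2
Using the formula φ(n) = n × Π(1 - 1/p) for each prime factor p:
φ(169) = 169 × (1 - 1/13)
φ(169) = 156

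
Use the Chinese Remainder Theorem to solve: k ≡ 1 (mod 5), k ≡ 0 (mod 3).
M = 5 × 3 = 15. M₁ = 3, y₁ ≡ 2 (mod 5). M₂ = 5, y₂ ≡ 2 (mod 3). k = 1×3×2 + 0×5×2 ≡ 6 (mod 15)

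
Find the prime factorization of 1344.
2^6 × 3 × 7

Divide by primes starting from smallest:
1344 ÷ 2 = 672
672 ÷ 2 = 336
336 ÷ 2 = 168
168 ÷ 2 = 84
84 ÷ 2 = 42
42 ÷ 2 = 21
21 ÷ 3 = 7
7 ÷ 7 = 1

1344 = 2^6 × 3 × 7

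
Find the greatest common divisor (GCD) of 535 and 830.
5

Using the Euclidean algorithm:
535 = 0 × 830 + 535
830 = 1 × 535 + 295
535 = 1 × 295 + 240
295 = 1 × 240 + 55
240 = 4 × 55 + 20
55 = 2 × 20 + 15
20 = 1 × 15 + 5
15 = 3 × 5 + 0

GCD(535, 830) = 5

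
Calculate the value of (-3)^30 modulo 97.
Using repeated squaring. (-3) ≡ 94 (mod 97). 30 = 16 + 8 + 4 + 2 (binary 11110). Repeated squaring mod 97: 94^1 ≡ 94; 94^2 ≡ 94² = 8836 ≡ 9; 94^4 ≡ 9² = 81 ≡ 81; 94^8 ≡ 81² = 6561 ≡ 62; 94^16 ≡ 62² = 3844 ≡ 61. Multiply: (-3)^30 ≡ 94^16 × 94^8 × 94^4 × 94^2 ≡ 61 × 62 × 81 × 9 (mod 97): 61 × 62 = 3782 ≡ 96; 96 × 81 = 7776 ≡ 16; 16 × 9 = 144 ≡ 47. So (-3)^30 ≡ 47 (mod 97).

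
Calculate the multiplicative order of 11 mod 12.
Powers of 11 mod 12: 11^1≡11, 11^2≡1. Order = 2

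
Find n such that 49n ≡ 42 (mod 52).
38

Since gcd(49, 52) = 1 divides 42, a solution exists.
Multiply both sides by the inverse of 49 mod 52:
  49^(-1) mod 52 = 17
  x ≡ 17 × 42 ≡ 714 ≡ 38 (mod 52)
Verification: 49 × 38 = 1862 = 35 × 52 + 42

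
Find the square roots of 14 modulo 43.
The square roots of 14 mod 43 are 10 and 33. Verify: 10² = 100 ≡ 14 (mod 43)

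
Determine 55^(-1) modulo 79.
55^(-1) ≡ 23 (mod 79). Verification: 55 × 23 = 1265 ≡ 1 (mod 79)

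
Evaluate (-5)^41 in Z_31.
Using Fermat: (-5)^{30} ≡ 1 (mod 31). 41 ≡ 11 (mod 30). So (-5)^{41} ≡ (-5)^{11} ≡ 6 (mod 31)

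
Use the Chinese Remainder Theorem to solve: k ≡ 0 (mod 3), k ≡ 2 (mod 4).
M = 3 × 4 = 12. M₁ = 4, y₁ ≡ 1 (mod 3). M₂ = 3, y₂ ≡ 3 (mod 4). k = 0×4×1 + 2×3×3 ≡ 6 (mod 12)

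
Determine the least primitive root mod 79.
p - 1 = 78 has prime divisors 2, 3, 13. h is a primitive root mod 79 iff h^(78/q) ≢ 1 (mod 79) for each such q.
h = 2: 2^39 ≡ 1, 2^26 ≡ 23, 2^6 ≡ 64 (mod 79); 2^39 ≡ 1, so not a primitive root.
h = 3: 3^39 ≡ 78, 3^26 ≡ 23, 3^6 ≡ 18 (mod 79); none is 1, so 3 has order 78 and is a primitive root.
The smallest primitive root mod 79 is g = 3.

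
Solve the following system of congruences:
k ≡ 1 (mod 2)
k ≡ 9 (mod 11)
9

Using the Chinese Remainder Theorem:
M = product of moduli = 22
For equation 1: M_1 = 11, 11 ≡ 1 (mod 2), inverse of 11 mod 2 is 1 (check: 1 × 1 = 1 ≡ 1 (mod 2))
For equation 2: M_2 = 2, 2 ≡ 2 (mod 11), inverse of 2 mod 11 is 6 (check: 2 × 6 = 12 ≡ 1 (mod 11))
Combine: k ≡ Σ r_i×M_i×(M_i⁻¹ mod m_i) = 1×11×1 + 9×2×6 = 11 + 108 = 119
119 mod 22 = 9
k ≡ 9 (mod 22)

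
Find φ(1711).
1624

Prime factorization: 1711 = 29 × 59
Using the formula φ(n) = n × Π(1 - 1/p) for each prime factor p:
φ(1711) = 1711 × (1 - 1/29) × (1 - 1/59)
φ(1711) = 1624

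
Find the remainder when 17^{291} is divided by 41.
By Fermat: 17^{40} ≡ 1 (mod 41). 291 = 7×40 + 11. So 17^{291} ≡ 17^{11} ≡ 11 (mod 41)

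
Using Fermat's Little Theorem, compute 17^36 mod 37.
By Fermat's Little Theorem, 17^{36} ≡ 1 (mod 37) since 37 is prime and gcd(17, 37) = 1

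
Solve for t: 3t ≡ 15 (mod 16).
5

Since gcd(3, 16) = 1 divides 15, a solution exists.
Multiply both sides by the inverse of 3 mod 16:
  3^(-1) mod 16 = 11
  x ≡ 11 × 15 ≡ 165 ≡ 5 (mod 16)
Verification: 3 × 5 = 15 = 0 × 16 + 15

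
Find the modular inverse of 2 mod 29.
2^(-1) ≡ 15 (mod 29). Verification: 2 × 15 = 30 ≡ 1 (mod 29)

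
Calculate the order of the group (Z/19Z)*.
18

Prime factorization: 19 = 19
Using the formula φ(n) = n × Π(1 - 1/p) for each prime factor p:
φ(19) = 19 × (1 - 1/19)
φ(19) = 18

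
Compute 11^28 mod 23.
Using Fermat: 11^{22} ≡ 1 (mod 23). 28 ≡ 6 (mod 22). So 11^{28} ≡ 11^{6} ≡ 9 (mod 23)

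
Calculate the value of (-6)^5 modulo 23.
(-6) ≡ 17 (mod 23). 5 = 4 + 1 (binary 101). Repeated squaring mod 23: 17^1 ≡ 17; 17^2 ≡ 17² = 289 ≡ 13; 17^4 ≡ 13² = 169 ≡ 8. Multiply: (-6)^5 ≡ 17^4 × 17^1 ≡ 8 × 17 (mod 23): 8 × 17 = 136 ≡ 21. So (-6)^5 ≡ 21 (mod 23).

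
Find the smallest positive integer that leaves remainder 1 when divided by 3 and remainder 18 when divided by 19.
M = 3 × 19 = 57. M₁ = 19, y₁ ≡ 1 (mod 3). M₂ = 3, y₂ ≡ 13 (mod 19). m = 1×19×1 + 18×3×13 ≡ 37 (mod 57). The smallest positive such number is 37.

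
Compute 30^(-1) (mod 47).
30^(-1) ≡ 11 (mod 47). Verification: 30 × 11 = 330 ≡ 1 (mod 47)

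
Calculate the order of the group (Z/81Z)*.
54

Prime factorization: 81 = 3^4
Using the formula φ(n) = n × Π(1 - 1/p) for each prime factor p:
φ(81) = 81 × (1 - 1/3)
φ(81) = 54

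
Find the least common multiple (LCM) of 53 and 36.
1908

First find GCD(53, 36) using the Euclidean algorithm:
53 = 1 × 36 + 17
36 = 2 × 17 + 2
17 = 8 × 2 + 1
2 = 2 × 1 + 0
GCD(53, 36) = 1

LCM formula: LCM(a, b) = (a × b) / GCD(a, b)
LCM(53, 36) = (53 × 36) / 1
LCM(53, 36) = 1908 / 1
LCM(53, 36) = 1908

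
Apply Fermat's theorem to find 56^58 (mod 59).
By Fermat's Little Theorem, 56^{58} ≡ 1 (mod 59) since 59 is prime and gcd(56, 59) = 1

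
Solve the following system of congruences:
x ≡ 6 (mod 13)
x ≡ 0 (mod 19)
19

Using the Chinese Remainder Theorem:
M = product of moduli = 247
For equation 1: M_1 = 19, 19 ≡ 6 (mod 13), inverse of 19 mod 13 is 11 (check: 6 × 11 = 66 ≡ 1 (mod 13))
For equation 2: M_2 = 13, 13 ≡ 13 (mod 19), inverse of 13 mod 19 is 3 (check: 13 × 3 = 39 ≡ 1 (mod 19))
Combine: x ≡ Σ r_i×M_i×(M_i⁻¹ mod m_i) = 6×19×11 + 0×13×3 = 1254 + 0 = 1254
1254 mod 247 = 19
x ≡ 19 (mod 247)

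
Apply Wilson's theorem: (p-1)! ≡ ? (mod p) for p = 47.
By Wilson's theorem, (46)! ≡ -1 ≡ 46 (mod 47)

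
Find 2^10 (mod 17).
10 = 8 + 2 (binary 1010). Repeated squaring mod 17: 2^1 ≡ 2; 2^2 ≡ 2² = 4 ≡ 4; 2^4 ≡ 4² = 16 ≡ 16; 2^8 ≡ 16² = 256 ≡ 1. Multiply: 2^10 = 2^8 × 2^2 ≡ 1 × 4 (mod 17): 1 × 4 = 4 ≡ 4. So 2^10 ≡ 4 (mod 17).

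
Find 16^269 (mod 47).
Using Fermat: 16^{46} ≡ 1 (mod 47). 269 ≡ 39 (mod 46). So 16^{269} ≡ 16^{39} ≡ 25 (mod 47)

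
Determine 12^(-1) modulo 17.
12^(-1) ≡ 10 (mod 17). Verification: 12 × 10 = 120 ≡ 1 (mod 17)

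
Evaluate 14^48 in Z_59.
Using repeated squaring. 48 = 32 + 16 (binary 110000). Repeated squaring mod 59: 14^1 ≡ 14; 14^2 ≡ 14² = 196 ≡ 19; 14^4 ≡ 19² = 361 ≡ 7; 14^8 ≡ 7² = 49 ≡ 49; 14^16 ≡ 49² = 2401 ≡ 41; 14^32 ≡ 41² = 1681 ≡ 29. Multiply: 14^48 = 14^32 × 14^16 ≡ 29 × 41 (mod 59): 29 × 41 = 1189 ≡ 9. So 14^48 ≡ 9 (mod 59).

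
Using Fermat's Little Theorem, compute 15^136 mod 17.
By Fermat: 15^{16} ≡ 1 (mod 17). 136 = 8×16 + 8. So 15^{136} ≡ 15^{8} ≡ 1 (mod 17)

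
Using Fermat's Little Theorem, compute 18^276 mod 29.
By Fermat: 18^{28} ≡ 1 (mod 29). 276 ≡ 24 (mod 28). So 18^{276} ≡ 18^{24} ≡ 7 (mod 29)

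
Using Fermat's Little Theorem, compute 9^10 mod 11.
By Fermat's Little Theorem, 9^{10} ≡ 1 (mod 11) since 11 is prime and gcd(9, 11) = 1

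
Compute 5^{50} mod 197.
127

Using successive squaring:
Binary expansion of 50: 110010
Powers of 5 mod 197 (each is the square of the previous):
  5^1 ≡ 5 (mod 197)
  5^2 ≡ 5² = 25 ≡ 25 (mod 197)
  5^4 ≡ 25² = 625 ≡ 34 (mod 197)
  5^8 ≡ 34² = 1156 ≡ 171 (mod 197)
  5^16 ≡ 171² = 29241 ≡ 85 (mod 197)
  5^32 ≡ 85² = 7225 ≡ 133 (mod 197)
50 = 32 + 16 + 2, so 5^50 = 5^32 × 5^16 × 5^2 ≡ 133 × 85 × 25 (mod 197)
Multiplying step by step:
  133 × 85 = 11305 ≡ 76 (mod 197)
  76 × 25 = 1900 ≡ 127 (mod 197)
Result: 5^50 ≡ 127 (mod 197)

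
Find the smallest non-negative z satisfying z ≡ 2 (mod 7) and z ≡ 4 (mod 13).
M = 7 × 13 = 91. M₁ = 13, y₁ ≡ 6 (mod 7). M₂ = 7, y₂ ≡ 2 (mod 13). z = 2×13×6 + 4×7×2 ≡ 30 (mod 91)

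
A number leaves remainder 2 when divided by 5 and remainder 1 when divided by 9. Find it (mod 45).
M = 5 × 9 = 45. M₁ = 9, y₁ ≡ 4 (mod 5). M₂ = 5, y₂ ≡ 2 (mod 9). z = 2×9×4 + 1×5×2 ≡ 37 (mod 45)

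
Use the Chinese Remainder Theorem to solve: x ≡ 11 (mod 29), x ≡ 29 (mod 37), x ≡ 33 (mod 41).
22747

Using the Chinese Remainder Theorem:
M = product of moduli = 43993
For equation 1: M_1 = 1517, 1517 ≡ 9 (mod 29), inverse of 1517 mod 29 is 13 (check: 9 × 13 = 117 ≡ 1 (mod 29))
For equation 2: M_2 = 1189, 1189 ≡ 5 (mod 37), inverse of 1189 mod 37 is 15 (check: 5 × 15 = 75 ≡ 1 (mod 37))
For equation 3: M_3 = 1073, 1073 ≡ 7 (mod 41), inverse of 1073 mod 41 is 6 (check: 7 × 6 = 42 ≡ 1 (mod 41))
Combine: x ≡ Σ r_i×M_i×(M_i⁻¹ mod m_i) = 11×1517×13 + 29×1189×15 + 33×1073×6 = 216931 + 517215 + 212454 = 946600
946600 mod 43993 = 22747
x ≡ 22747 (mod 43993)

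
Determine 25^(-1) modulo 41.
25^(-1) ≡ 23 (mod 41). Verification: 25 × 23 = 575 ≡ 1 (mod 41)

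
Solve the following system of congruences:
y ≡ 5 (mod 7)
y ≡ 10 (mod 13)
75

Using the Chinese Remainder Theorem:
M = product of moduli = 91
For equation 1: M_1 = 13, 13 ≡ 6 (mod 7), inverse of 13 mod 7 is 6 (check: 6 × 6 = 36 ≡ 1 (mod 7))
For equation 2: M_2 = 7, 7 ≡ 7 (mod 13), inverse of 7 mod 13 is 2 (check: 7 × 2 = 14 ≡ 1 (mod 13))
Combine: y ≡ Σ r_i×M_i×(M_i⁻¹ mod m_i) = 5×13×6 + 10×7×2 = 390 + 140 = 530
530 mod 91 = 75
y ≡ 75 (mod 91)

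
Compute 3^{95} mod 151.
87

Using successive squaring:
Binary expansion of 95: 1011111
Powers of 3 mod 151 (each is the square of the previous):
  3^1 ≡ 3 (mod 151)
  3^2 ≡ 3² = 9 ≡ 9 (mod 151)
  3^4 ≡ 9² = 81 ≡ 81 (mod 151)
  3^8 ≡ 81² = 6561 ≡ 68 (mod 151)
  3^16 ≡ 68² = 4624 ≡ 94 (mod 151)
  3^32 ≡ 94² = 8836 ≡ 78 (mod 151)
  3^64 ≡ 78² = 6084 ≡ 44 (mod 151)
95 = 64 + 16 + 8 + 4 + 2 + 1, so 3^95 = 3^64 × 3^16 × 3^8 × 3^4 × 3^2 × 3^1 ≡ 44 × 94 × 68 × 81 × 9 × 3 (mod 151)
Multiplying step by step:
  44 × 94 = 4136 ≡ 59 (mod 151)
  59 × 68 = 4012 ≡ 86 (mod 151)
  86 × 81 = 6966 ≡ 20 (mod 151)
  20 × 9 = 180 ≡ 29 (mod 151)
  29 × 3 = 87 ≡ 87 (mod 151)
Result: 3^95 ≡ 87 (mod 151)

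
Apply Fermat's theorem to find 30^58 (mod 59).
By Fermat's Little Theorem, 30^{58} ≡ 1 (mod 59) since 59 is prime and gcd(30, 59) = 1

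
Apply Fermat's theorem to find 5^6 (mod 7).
By Fermat's Little Theorem, 5^{6} ≡ 1 (mod 7) since 7 is prime and gcd(5, 7) = 1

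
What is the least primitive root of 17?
3

A primitive root g modulo p has order p-1 = 16
Prime divisors of 16: [2]
g is a primitive root iff g^(16/q) ≢ 1 (mod 17) for each prime divisor q
Testing small values:
  g = 2: 2^8 ≡ 1 (mod 17) → 2^8 ≡ 1, not primitive root
  g = 3: 3^8 ≡ 16 (mod 17) → none is 1, primitive root!
The smallest primitive root is 3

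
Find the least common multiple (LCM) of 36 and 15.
180

First find GCD(36, 15) using the Euclidean algorithm:
36 = 2 × 15 + 6
15 = 2 × 6 + 3
6 = 2 × 3 + 0
GCD(36, 15) = 3

LCM formula: LCM(a, b) = (a × b) / GCD(a, b)
LCM(36, 15) = (36 × 15) / 3
LCM(36, 15) = 540 / 3
LCM(36, 15) = 180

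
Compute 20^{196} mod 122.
20

Using successive squaring:
Binary expansion of 196: 11000100
Powers of 20 mod 122 (each is the square of the previous):
  20^1 ≡ 20 (mod 122)
  20^2 ≡ 20² = 400 ≡ 34 (mod 122)
  20^4 ≡ 34² = 1156 ≡ 58 (mod 122)
  20^8 ≡ 58² = 3364 ≡ 70 (mod 122)
  20^16 ≡ 70² = 4900 ≡ 20 (mod 122)
  20^32 ≡ 20² = 400 ≡ 34 (mod 122)
  20^64 ≡ 34² = 1156 ≡ 58 (mod 122)
  20^128 ≡ 58² = 3364 ≡ 70 (mod 122)
196 = 128 + 64 + 4, so 20^196 = 20^128 × 20^64 × 20^4 ≡ 70 × 58 × 58 (mod 122)
Multiplying step by step:
  70 × 58 = 4060 ≡ 34 (mod 122)
  34 × 58 = 1972 ≡ 20 (mod 122)
Result: 20^196 ≡ 20 (mod 122)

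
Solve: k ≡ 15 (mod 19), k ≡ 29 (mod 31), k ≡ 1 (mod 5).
M = 19 × 31 × 5 = 2945. M₁ = 155, y₁ ≡ 13 (mod 19). M₂ = 95, y₂ ≡ 16 (mod 31). M₃ = 589, y₃ ≡ 4 (mod 5). k = 15×155×13 + 29×95×16 + 1×589×4 ≡ 91 (mod 2945)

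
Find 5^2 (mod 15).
2 = 2 (binary 10). Repeated squaring mod 15: 5^1 ≡ 5; 5^2 ≡ 5² = 25 ≡ 10. So 5^2 ≡ 10 (mod 15).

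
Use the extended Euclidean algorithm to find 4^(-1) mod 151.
Extended GCD: 4(38) + 151(-1) = 1. So 4^(-1) ≡ 38 ≡ 38 (mod 151). Verify: 4 × 38 = 152 ≡ 1 (mod 151)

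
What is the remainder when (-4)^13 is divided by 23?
Using repeated squaring. (-4) ≡ 19 (mod 23). 13 = 8 + 4 + 1 (binary 1101). Repeated squaring mod 23: 19^1 ≡ 19; 19^2 ≡ 19² = 361 ≡ 16; 19^4 ≡ 16² = 256 ≡ 3; 19^8 ≡ 3² = 9 ≡ 9. Multiply: (-4)^13 ≡ 19^8 × 19^4 × 19^1 ≡ 9 × 3 × 19 (mod 23): 9 × 3 = 27 ≡ 4; 4 × 19 = 76 ≡ 7. So (-4)^13 ≡ 7 (mod 23).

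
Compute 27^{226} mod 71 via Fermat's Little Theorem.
18

By Fermat's Little Theorem, a^(p-1) ≡ 1 (mod p) for prime p and gcd(a, p) = 1
Here p = 71, so 27^70 ≡ 1 (mod 71)
We can reduce the exponent: 226 mod 70 = 16
So 27^226 ≡ 27^16 (mod 71)
Computing: 27^16 mod 71 = 18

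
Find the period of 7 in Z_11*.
Powers of 7 mod 11: 7^1≡7, 7^2≡5, 7^3≡2, 7^4≡3, 7^5≡10, 7^6≡4, 7^7≡6, 7^8≡9, 7^9≡8, 7^10≡1. Order = 10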